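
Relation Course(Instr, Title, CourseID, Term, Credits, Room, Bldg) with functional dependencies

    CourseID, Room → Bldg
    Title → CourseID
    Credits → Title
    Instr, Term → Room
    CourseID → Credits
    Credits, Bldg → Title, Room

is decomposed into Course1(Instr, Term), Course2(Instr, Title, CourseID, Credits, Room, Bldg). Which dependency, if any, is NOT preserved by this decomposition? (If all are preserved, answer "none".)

Instr, Term → Room

Check Instr, Term → Room: no single fragment contains all of {Instr, Term, Room}, and the restricted closure of {Instr, Term} across the fragments never reaches {Room}.
CourseID, Room → Bldg is preserved.
Title → CourseID is preserved.
Credits → Title is preserved.
CourseID → Credits is preserved.
Credits, Bldg → Title, Room is preserved.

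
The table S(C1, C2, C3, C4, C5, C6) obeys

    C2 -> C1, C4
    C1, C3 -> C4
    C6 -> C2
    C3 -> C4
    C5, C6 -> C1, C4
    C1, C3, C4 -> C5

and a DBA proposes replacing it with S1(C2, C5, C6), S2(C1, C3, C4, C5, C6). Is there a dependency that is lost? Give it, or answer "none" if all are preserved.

C2 -> C1, C4

Check C2 → C1, C4: no single fragment contains all of {C1, C2, C4}, and the restricted closure of {C2} across the fragments never reaches {C1, C4}.
C1, C3 → C4 is preserved.
C6 → C2 is preserved.
C3 → C4 is preserved.
C5, C6 → C1, C4 is preserved.
C1, C3, C4 → C5 is preserved.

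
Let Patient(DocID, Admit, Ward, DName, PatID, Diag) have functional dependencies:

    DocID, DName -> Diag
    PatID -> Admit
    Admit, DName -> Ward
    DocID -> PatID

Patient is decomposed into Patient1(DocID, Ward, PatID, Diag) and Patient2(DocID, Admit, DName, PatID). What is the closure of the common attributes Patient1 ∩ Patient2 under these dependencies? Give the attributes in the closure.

DocID, Admit, PatID

Patient1 ∩ Patient2 = {DocID, PatID}.
PatID → Admit applies, adding Admit
Closure: {DocID, Admit, PatID}.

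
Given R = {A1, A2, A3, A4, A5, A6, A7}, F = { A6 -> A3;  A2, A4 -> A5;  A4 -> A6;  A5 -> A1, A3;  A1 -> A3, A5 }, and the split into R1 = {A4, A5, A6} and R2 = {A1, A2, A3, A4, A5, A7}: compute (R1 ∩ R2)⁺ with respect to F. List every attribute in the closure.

R1 ∩ R2 = {A4, A5}.
A4 → A6 applies, adding A6
A5 → A1, A3 applies, adding A1, A3
Closure: {A1, A3, A4, A5, A6}.

A1, A3, A4, A5, A6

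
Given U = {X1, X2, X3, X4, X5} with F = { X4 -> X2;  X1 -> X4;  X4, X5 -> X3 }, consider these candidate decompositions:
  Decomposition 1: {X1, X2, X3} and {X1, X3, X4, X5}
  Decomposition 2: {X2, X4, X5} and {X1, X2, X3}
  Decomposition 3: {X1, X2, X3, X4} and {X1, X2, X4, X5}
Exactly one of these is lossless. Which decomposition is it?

Decomposition 1: common = {X1, X3}, closure = {X1, X2, X3, X4} → lossless.
Decomposition 2: common = {X2}, closure = {X2} → lossy.
Decomposition 3: common = {X1, X2, X4}, closure = {X1, X2, X4} → lossy.

Decomposition 1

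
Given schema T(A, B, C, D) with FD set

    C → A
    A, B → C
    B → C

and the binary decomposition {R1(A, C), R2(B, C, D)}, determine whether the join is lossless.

Yes

Common attributes: R1 ∩ R2 = {C}.
Closure of {C}: C → A applies, adding A. So (C)⁺ = {A, C}.
This closure contains every attribute of R1, so R1 ∩ R2 → R1. The join is lossless.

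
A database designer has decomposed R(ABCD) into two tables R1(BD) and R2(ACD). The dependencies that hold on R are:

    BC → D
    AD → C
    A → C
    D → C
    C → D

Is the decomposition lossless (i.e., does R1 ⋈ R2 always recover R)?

No

Common attributes: R1 ∩ R2 = {D}.
Closure of {D}: D → C applies, adding C. So (D)⁺ = {CD}.
The closure contains neither all of R1 = {BD} nor all of R2 = {ACD}, so the common attributes are not a superkey of either fragment. The join is lossy.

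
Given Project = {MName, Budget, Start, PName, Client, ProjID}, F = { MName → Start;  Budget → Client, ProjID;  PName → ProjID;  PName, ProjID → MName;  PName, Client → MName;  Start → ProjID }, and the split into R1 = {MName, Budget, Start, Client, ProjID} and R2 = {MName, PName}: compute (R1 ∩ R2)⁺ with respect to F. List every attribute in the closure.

MName, Start, ProjID

R1 ∩ R2 = {MName}.
MName → Start applies, adding Start
Start → ProjID applies, adding ProjID
Closure: {MName, Start, ProjID}.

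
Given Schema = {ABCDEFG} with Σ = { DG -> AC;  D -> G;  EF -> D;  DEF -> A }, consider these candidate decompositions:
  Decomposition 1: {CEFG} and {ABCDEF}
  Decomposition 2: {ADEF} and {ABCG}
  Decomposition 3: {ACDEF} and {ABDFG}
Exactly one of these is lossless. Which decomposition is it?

Decomposition 1: common = {CEF}, closure = {ACDEFG} → lossless.
Decomposition 2: common = {A}, closure = {A} → lossy.
Decomposition 3: common = {ADF}, closure = {ACDFG} → lossy.

Decomposition 1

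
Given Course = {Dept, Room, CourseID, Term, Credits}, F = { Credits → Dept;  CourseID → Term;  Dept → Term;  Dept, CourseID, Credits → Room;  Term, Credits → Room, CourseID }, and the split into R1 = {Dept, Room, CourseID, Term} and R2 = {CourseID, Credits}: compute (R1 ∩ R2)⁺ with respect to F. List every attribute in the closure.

R1 ∩ R2 = {CourseID}.
CourseID → Term applies, adding Term
Closure: {CourseID, Term}.

CourseID, Term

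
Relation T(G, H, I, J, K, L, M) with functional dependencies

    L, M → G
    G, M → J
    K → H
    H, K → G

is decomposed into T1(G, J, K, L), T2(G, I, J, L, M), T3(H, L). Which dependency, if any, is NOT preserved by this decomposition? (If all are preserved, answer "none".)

K → H

Check K → H: no single fragment contains all of {H, K}, and the restricted closure of {K} across the fragments never reaches {H}.
L, M → G is preserved.
G, M → J is preserved.
H, K → G is preserved.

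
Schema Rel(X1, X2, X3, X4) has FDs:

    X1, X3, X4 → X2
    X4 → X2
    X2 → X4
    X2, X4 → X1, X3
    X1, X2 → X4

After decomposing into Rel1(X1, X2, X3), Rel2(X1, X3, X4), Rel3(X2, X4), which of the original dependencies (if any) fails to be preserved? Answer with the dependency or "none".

none

X1, X3, X4 → X2: restricted closure across fragments reaches X2.
X4 → X2 lies within Rel3.
X2 → X4 lies within Rel3.
X2, X4 → X1, X3: restricted closure across fragments reaches X1, X3.
X1, X2 → X4: restricted closure across fragments reaches X4.
Every dependency is enforceable on the fragments, so the decomposition is dependency-preserving.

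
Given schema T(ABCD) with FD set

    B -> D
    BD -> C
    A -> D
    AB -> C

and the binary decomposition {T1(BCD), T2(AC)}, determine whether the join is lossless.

No

Common attributes: T1 ∩ T2 = {C}.
No dependency enlarges {C}, so (C)⁺ = {C}.
The closure contains neither all of T1 = {BCD} nor all of T2 = {AC}, so the common attributes are not a superkey of either fragment. The join is lossy.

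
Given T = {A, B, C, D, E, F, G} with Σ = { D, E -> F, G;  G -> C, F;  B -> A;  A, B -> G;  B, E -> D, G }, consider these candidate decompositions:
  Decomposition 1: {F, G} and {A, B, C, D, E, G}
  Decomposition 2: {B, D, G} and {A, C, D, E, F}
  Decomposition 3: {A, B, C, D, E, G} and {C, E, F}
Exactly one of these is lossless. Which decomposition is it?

Decomposition 1: common = {G}, closure = {C, F, G} → lossless.
Decomposition 2: common = {D}, closure = {D} → lossy.
Decomposition 3: common = {C, E}, closure = {C, E} → lossy.

Decomposition 1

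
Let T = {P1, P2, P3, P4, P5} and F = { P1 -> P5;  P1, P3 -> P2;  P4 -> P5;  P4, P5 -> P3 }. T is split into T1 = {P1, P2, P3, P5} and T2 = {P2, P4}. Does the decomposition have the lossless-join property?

Common attributes: T1 ∩ T2 = {P2}.
No dependency enlarges {P2}, so (P2)⁺ = {P2}.
The closure contains neither all of T1 = {P1, P2, P3, P5} nor all of T2 = {P2, P4}, so the common attributes are not a superkey of either fragment. The join is lossy.

No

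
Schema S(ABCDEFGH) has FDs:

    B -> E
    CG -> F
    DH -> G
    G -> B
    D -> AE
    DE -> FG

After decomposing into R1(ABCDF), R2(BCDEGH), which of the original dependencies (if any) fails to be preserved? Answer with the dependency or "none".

CG -> F

Check CG → F: no single fragment contains all of {CFG}, and the restricted closure of {CG} across the fragments never reaches {F}.
B → E is preserved.
DH → G is preserved.
G → B is preserved.
D → AE is preserved.
DE → FG is preserved.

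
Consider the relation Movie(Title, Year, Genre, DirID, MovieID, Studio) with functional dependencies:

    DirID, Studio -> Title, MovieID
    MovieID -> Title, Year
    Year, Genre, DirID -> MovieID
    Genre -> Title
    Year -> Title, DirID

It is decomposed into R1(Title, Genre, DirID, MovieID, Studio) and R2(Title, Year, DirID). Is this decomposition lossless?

Common attributes: R1 ∩ R2 = {Title, DirID}.
No dependency enlarges {Title, DirID}, so (Title, DirID)⁺ = {Title, DirID}.
The closure contains neither all of R1 = {Title, Genre, DirID, MovieID, Studio} nor all of R2 = {Title, Year, DirID}, so the common attributes are not a superkey of either fragment. The join is lossy.

No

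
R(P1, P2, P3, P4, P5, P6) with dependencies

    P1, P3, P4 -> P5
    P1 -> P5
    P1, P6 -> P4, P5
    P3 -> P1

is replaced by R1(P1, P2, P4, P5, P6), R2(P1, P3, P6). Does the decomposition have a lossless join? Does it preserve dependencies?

Lossless test: (P1, P6)⁺ = {P1, P4, P5, P6}, which is a superkey of neither fragment — lossy.
Dependency preservation: P1, P3, P4 → P5 is not contained in any single fragment, but the restricted closure of its left-hand side across the fragments still reaches the right-hand side; the remaining FDs each lie inside some fragment. All dependencies are preserved.

lossy but dependency-preserving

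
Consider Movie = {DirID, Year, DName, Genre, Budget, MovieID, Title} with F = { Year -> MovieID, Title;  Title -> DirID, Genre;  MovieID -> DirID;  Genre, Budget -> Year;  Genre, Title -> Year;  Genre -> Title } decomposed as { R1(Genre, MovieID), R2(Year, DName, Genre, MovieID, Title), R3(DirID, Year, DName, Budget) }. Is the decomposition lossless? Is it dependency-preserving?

Lossless test (chase): Rows 2 and 3 agree on Year; apply Year→MovieID, Title and equate their MovieID, Title entries. Rows 2 and 3 agree on Title; apply Title→DirID, Genre and equate their DirID, Genre entries. Rows 1 and 2 agree on MovieID; apply MovieID→DirID and equate their DirID entries. Rows 1 and 2 agree on Genre; apply Genre→Title and equate their Title entries. Rows 1 and 2 agree on Genre, Title; apply Genre, Title→Year and equate their Year entries. Row 3 is now all distinguished symbols — the join is lossless.
Dependency preservation: the restricted closure of {MovieID} across the fragments never reaches {DirID}, so MovieID → DirID cannot be enforced without a join — not preserved.

lossless but not dependency-preserving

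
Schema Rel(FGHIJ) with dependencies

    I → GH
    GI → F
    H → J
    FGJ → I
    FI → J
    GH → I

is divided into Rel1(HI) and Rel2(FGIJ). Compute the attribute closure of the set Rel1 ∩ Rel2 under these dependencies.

FGHIJ

Rel1 ∩ Rel2 = {I}.
I → GH applies, adding GH
GI → F applies, adding F
H → J applies, adding J
Closure: {FGHIJ}.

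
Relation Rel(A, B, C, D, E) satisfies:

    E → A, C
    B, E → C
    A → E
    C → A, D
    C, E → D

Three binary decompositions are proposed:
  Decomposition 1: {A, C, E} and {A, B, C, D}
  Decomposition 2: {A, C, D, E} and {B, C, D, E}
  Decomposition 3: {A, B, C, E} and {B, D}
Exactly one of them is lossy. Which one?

Decomposition 3

Decomposition 1: common = {A, C}, closure = {A, C, D, E} → lossless.
Decomposition 2: common = {C, D, E}, closure = {A, C, D, E} → lossless.
Decomposition 3: common = {B}, closure = {B} → lossy.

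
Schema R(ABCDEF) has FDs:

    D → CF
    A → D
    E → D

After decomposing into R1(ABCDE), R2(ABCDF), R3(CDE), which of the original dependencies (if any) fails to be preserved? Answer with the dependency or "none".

none

D → CF lies within R2.
A → D lies within R1.
E → D lies within R1.
Every dependency is enforceable on the fragments, so the decomposition is dependency-preserving.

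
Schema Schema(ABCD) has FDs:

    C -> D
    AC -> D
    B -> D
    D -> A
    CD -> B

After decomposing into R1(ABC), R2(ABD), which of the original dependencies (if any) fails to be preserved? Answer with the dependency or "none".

C → D: restricted closure across fragments reaches D.
AC → D: restricted closure across fragments reaches D.
B → D lies within R2.
D → A lies within R2.
CD → B: restricted closure across fragments reaches B.
Every dependency is enforceable on the fragments, so the decomposition is dependency-preserving.

none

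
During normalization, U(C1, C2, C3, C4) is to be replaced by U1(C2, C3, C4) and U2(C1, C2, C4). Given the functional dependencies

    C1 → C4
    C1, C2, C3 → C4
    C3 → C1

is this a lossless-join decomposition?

No

Common attributes: U1 ∩ U2 = {C2, C4}.
No dependency enlarges {C2, C4}, so (C2, C4)⁺ = {C2, C4}.
The closure contains neither all of U1 = {C2, C3, C4} nor all of U2 = {C1, C2, C4}, so the common attributes are not a superkey of either fragment. The join is lossy.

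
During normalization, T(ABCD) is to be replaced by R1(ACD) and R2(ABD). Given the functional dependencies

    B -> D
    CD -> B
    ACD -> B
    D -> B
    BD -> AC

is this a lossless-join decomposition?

Yes

Common attributes: R1 ∩ R2 = {AD}.
Closure of {AD}: D → B applies, adding B; BD → AC applies, adding C. So (AD)⁺ = {ABCD}.
This closure contains every attribute of R1, so R1 ∩ R2 → R1. The join is lossless.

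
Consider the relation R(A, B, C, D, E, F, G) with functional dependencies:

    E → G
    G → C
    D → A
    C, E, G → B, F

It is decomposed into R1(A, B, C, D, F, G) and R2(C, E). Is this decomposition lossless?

No

Common attributes: R1 ∩ R2 = {C}.
No dependency enlarges {C}, so (C)⁺ = {C}.
The closure contains neither all of R1 = {A, B, C, D, F, G} nor all of R2 = {C, E}, so the common attributes are not a superkey of either fragment. The join is lossy.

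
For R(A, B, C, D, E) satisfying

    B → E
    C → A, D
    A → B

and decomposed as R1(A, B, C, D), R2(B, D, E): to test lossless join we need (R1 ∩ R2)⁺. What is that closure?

R1 ∩ R2 = {B, D}.
B → E applies, adding E
Closure: {B, D, E}.

B, D, E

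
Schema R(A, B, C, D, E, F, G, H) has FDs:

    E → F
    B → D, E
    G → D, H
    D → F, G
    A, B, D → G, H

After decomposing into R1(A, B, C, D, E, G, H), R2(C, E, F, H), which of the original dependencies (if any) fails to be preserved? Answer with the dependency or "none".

Check D → F, G: no single fragment contains all of {D, F, G}, and the restricted closure of {D} across the fragments never reaches {F, G}.
E → F is preserved.
B → D, E is preserved.
G → D, H is preserved.
A, B, D → G, H is preserved.

D → F, G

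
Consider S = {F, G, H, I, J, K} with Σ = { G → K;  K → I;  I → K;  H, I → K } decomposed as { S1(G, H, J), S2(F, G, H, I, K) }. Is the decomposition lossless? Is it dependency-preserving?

Lossless test: (G, H)⁺ = {G, H, I, K}, which is a superkey of neither fragment — lossy.
Dependency preservation: every FD's attributes lie within a single fragment, so each can be enforced locally — preserved.

lossy but dependency-preserving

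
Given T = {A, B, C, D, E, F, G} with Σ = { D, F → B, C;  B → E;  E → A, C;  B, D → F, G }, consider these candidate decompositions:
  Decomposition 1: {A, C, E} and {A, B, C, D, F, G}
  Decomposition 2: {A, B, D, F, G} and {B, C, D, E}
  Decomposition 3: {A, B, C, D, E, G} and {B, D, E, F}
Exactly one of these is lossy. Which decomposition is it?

Decomposition 1

Decomposition 1: common = {A, C}, closure = {A, C} → lossy.
Decomposition 2: common = {B, D}, closure = {A, B, C, D, E, F, G} → lossless.
Decomposition 3: common = {B, D, E}, closure = {A, B, C, D, E, F, G} → lossless.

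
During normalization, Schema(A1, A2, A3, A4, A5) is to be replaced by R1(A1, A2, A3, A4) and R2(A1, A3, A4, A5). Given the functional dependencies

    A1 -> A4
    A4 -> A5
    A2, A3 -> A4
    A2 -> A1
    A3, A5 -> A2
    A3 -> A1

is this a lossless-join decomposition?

Common attributes: R1 ∩ R2 = {A1, A3, A4}.
Closure of {A1, A3, A4}: A4 → A5 applies, adding A5; A3, A5 → A2 applies, adding A2. So (A1, A3, A4)⁺ = {A1, A2, A3, A4, A5}.
This closure contains every attribute of R1, so R1 ∩ R2 → R1. The join is lossless.

Yes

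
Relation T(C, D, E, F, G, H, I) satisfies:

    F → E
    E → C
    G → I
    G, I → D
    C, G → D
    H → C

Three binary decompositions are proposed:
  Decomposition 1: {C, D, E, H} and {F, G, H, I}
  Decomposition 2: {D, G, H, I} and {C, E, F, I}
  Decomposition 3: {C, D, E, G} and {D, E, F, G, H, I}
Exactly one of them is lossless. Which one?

Decomposition 1: common = {H}, closure = {C, H} → lossy.
Decomposition 2: common = {I}, closure = {I} → lossy.
Decomposition 3: common = {D, E, G}, closure = {C, D, E, G, I} → lossless.

Decomposition 3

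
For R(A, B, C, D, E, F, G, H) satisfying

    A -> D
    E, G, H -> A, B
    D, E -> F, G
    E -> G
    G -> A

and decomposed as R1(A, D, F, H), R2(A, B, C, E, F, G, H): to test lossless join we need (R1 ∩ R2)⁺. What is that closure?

A, D, F, H

R1 ∩ R2 = {A, F, H}.
A → D applies, adding D
Closure: {A, D, F, H}.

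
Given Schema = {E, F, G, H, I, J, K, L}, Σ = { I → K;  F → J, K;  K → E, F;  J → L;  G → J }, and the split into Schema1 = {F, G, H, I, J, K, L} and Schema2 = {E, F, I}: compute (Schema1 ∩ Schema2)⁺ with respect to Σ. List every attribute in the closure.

Schema1 ∩ Schema2 = {F, I}.
I → K applies, adding K
F → J, K applies, adding J
K → E, F applies, adding E
J → L applies, adding L
Closure: {E, F, I, J, K, L}.

E, F, I, J, K, L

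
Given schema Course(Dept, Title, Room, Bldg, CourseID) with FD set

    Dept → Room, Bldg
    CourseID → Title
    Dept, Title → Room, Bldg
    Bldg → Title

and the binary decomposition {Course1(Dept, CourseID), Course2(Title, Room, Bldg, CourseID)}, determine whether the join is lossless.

Common attributes: Course1 ∩ Course2 = {CourseID}.
Closure of {CourseID}: CourseID → Title applies, adding Title. So (CourseID)⁺ = {Title, CourseID}.
The closure contains neither all of Course1 = {Dept, CourseID} nor all of Course2 = {Title, Room, Bldg, CourseID}, so the common attributes are not a superkey of either fragment. The join is lossy.

No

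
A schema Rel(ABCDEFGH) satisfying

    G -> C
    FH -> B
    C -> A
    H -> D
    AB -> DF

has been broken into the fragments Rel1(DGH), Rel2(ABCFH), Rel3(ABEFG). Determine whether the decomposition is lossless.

No

Chase test. Columns are ABCDEFGH; row i has aⱼ where attribute j ∈ Reli, else bᵢⱼ.
Initial tableau (one row per fragment):
  row 1: b11 b12 b13 a4 b15 b16 a7 a8
  row 2: a1 a2 a3 b24 b25 a6 b27 a8
  row 3: a1 a2 b33 b34 a5 a6 a7 b38
Rows 1 and 3 agree on G; apply G→C and equate their C entries.
Rows 1 and 3 agree on C; apply C→A and equate their A entries.
Rows 1 and 2 agree on H; apply H→D and equate their D entries.
Rows 2 and 3 agree on AB; apply AB→DF and equate their DF entries.
No row becomes fully distinguished — the join is lossy.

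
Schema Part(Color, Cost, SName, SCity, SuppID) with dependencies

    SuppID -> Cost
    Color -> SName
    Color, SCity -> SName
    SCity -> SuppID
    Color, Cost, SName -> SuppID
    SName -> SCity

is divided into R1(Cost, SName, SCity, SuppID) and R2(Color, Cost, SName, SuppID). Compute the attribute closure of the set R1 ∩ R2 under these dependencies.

R1 ∩ R2 = {Cost, SName, SuppID}.
SName → SCity applies, adding SCity
Closure: {Cost, SName, SCity, SuppID}.

Cost, SName, SCity, SuppID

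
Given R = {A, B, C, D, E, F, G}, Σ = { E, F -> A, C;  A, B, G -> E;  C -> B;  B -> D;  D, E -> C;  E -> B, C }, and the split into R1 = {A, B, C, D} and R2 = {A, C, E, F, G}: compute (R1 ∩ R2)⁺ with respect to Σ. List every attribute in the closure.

A, B, C, D

R1 ∩ R2 = {A, C}.
C → B applies, adding B
B → D applies, adding D
Closure: {A, B, C, D}.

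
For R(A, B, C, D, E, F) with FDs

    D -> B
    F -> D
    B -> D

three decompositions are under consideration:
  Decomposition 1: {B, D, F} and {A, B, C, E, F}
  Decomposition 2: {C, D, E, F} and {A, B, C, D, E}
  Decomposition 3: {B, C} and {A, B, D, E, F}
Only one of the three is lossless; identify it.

Decomposition 1: common = {B, F}, closure = {B, D, F} → lossless.
Decomposition 2: common = {C, D, E}, closure = {B, C, D, E} → lossy.
Decomposition 3: common = {B}, closure = {B, D} → lossy.

Decomposition 1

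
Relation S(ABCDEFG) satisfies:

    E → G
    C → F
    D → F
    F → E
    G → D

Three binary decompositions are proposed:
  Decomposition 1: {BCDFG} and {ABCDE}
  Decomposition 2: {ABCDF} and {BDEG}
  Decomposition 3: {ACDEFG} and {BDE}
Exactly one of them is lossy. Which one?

Decomposition 1: common = {BCD}, closure = {BCDEFG} → lossless.
Decomposition 2: common = {BD}, closure = {BDEFG} → lossless.
Decomposition 3: common = {DE}, closure = {DEFG} → lossy.

Decomposition 3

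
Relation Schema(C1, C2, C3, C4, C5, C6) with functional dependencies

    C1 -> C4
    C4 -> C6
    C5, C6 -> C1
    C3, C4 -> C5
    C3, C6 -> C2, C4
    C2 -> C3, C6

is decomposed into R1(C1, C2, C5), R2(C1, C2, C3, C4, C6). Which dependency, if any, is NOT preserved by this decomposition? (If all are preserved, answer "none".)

Check C5, C6 → C1: no single fragment contains all of {C1, C5, C6}, and the restricted closure of {C5, C6} across the fragments never reaches {C1}.
C1 → C4 is preserved.
C4 → C6 is preserved.
C3, C4 → C5 is preserved.
C3, C6 → C2, C4 is preserved.
C2 → C3, C6 is preserved.

C5, C6 -> C1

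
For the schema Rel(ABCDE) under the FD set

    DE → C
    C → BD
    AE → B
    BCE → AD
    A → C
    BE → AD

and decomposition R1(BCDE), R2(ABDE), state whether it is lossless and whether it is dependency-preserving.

Lossless test: (BDE)⁺ = {ABCDE}, which contains all of one fragment — lossless.
Dependency preservation: the restricted closure of {A} across the fragments never reaches {C}, so A → C cannot be enforced without a join — not preserved.

lossless but not dependency-preserving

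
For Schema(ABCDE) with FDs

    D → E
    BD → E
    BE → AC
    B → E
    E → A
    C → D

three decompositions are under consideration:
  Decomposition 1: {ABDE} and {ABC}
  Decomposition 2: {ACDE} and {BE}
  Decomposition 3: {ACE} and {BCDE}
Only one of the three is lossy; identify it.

Decomposition 1: common = {AB}, closure = {ABCDE} → lossless.
Decomposition 2: common = {E}, closure = {AE} → lossy.
Decomposition 3: common = {CE}, closure = {ACDE} → lossless.

Decomposition 2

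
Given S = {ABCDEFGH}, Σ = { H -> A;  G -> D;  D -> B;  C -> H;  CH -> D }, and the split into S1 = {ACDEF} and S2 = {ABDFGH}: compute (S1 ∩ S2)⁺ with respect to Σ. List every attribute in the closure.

ABDF

S1 ∩ S2 = {ADF}.
D → B applies, adding B
Closure: {ABDF}.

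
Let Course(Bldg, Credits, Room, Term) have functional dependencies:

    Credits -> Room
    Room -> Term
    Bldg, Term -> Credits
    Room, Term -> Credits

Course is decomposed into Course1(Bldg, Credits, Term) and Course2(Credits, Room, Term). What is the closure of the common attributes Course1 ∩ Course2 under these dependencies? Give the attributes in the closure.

Course1 ∩ Course2 = {Credits, Term}.
Credits → Room applies, adding Room
Closure: {Credits, Room, Term}.

Credits, Room, Term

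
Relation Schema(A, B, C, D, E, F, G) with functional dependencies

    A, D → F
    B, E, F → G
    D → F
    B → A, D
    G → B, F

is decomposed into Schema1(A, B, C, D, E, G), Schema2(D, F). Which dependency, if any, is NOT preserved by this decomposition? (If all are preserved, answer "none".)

A, D → F: restricted closure across fragments reaches F.
B, E, F → G: restricted closure across fragments reaches G.
D → F lies within Schema2.
B → A, D lies within Schema1.
G → B, F: restricted closure across fragments reaches B, F.
Every dependency is enforceable on the fragments, so the decomposition is dependency-preserving.

none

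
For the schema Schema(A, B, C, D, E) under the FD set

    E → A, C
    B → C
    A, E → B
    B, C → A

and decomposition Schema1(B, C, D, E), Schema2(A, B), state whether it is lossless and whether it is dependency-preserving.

lossless and dependency-preserving

Lossless test: (B)⁺ = {A, B, C}, which contains all of one fragment — lossless.
Dependency preservation: E → A, C; A, E → B; B, C → A are not contained in any single fragment, but the restricted closure of each left-hand side across the fragments still reaches the right-hand side; the remaining FDs each lie inside some fragment. All dependencies are preserved.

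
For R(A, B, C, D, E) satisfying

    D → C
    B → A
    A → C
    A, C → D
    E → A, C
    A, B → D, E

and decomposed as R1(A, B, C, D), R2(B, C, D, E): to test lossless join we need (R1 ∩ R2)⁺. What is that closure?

A, B, C, D, E

R1 ∩ R2 = {B, C, D}.
B → A applies, adding A
A, B → D, E applies, adding E
Closure: {A, B, C, D, E}.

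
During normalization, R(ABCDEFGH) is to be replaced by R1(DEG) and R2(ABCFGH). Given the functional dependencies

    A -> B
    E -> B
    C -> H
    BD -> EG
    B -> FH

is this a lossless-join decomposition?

No

Common attributes: R1 ∩ R2 = {G}.
No dependency enlarges {G}, so (G)⁺ = {G}.
The closure contains neither all of R1 = {DEG} nor all of R2 = {ABCFGH}, so the common attributes are not a superkey of either fragment. The join is lossy.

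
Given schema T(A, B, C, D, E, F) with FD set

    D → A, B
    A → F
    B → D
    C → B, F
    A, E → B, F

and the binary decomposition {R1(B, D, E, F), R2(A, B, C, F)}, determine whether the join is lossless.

No

Common attributes: R1 ∩ R2 = {B, F}.
Closure of {B, F}: B → D applies, adding D; D → A, B applies, adding A. So (B, F)⁺ = {A, B, D, F}.
The closure contains neither all of R1 = {B, D, E, F} nor all of R2 = {A, B, C, F}, so the common attributes are not a superkey of either fragment. The join is lossy.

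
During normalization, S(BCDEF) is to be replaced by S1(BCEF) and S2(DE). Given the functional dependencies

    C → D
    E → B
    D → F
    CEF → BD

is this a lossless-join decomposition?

Common attributes: S1 ∩ S2 = {E}.
Closure of {E}: E → B applies, adding B. So (E)⁺ = {BE}.
The closure contains neither all of S1 = {BCEF} nor all of S2 = {DE}, so the common attributes are not a superkey of either fragment. The join is lossy.

No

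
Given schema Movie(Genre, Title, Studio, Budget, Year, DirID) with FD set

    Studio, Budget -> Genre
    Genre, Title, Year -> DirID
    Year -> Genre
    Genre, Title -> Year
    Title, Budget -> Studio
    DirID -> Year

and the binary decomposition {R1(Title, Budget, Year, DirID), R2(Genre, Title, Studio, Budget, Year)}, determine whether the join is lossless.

Common attributes: R1 ∩ R2 = {Title, Budget, Year}.
Closure of {Title, Budget, Year}: Year → Genre applies, adding Genre; Title, Budget → Studio applies, adding Studio; Genre, Title, Year → DirID applies, adding DirID. So (Title, Budget, Year)⁺ = {Genre, Title, Studio, Budget, Year, DirID}.
This closure contains every attribute of R1, so R1 ∩ R2 → R1. The join is lossless.

Yes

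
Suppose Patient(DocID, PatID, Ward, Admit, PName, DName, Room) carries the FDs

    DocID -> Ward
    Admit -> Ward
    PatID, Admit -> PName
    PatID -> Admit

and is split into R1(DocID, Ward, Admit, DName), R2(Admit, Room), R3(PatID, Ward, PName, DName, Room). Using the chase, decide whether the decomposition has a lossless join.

No

Chase test. Columns are DocID, PatID, Ward, Admit, PName, DName, Room; row i has aⱼ where attribute j ∈ Ri, else bᵢⱼ.
Initial tableau (one row per fragment):
  row 1: a1 b12 a3 a4 b15 a6 b17
  row 2: b21 b22 b23 a4 b25 b26 a7
  row 3: b31 a2 a3 b34 a5 a6 a7
Rows 1 and 2 agree on Admit; apply Admit→Ward and equate their Ward entries.
No row becomes fully distinguished — the join is lossy.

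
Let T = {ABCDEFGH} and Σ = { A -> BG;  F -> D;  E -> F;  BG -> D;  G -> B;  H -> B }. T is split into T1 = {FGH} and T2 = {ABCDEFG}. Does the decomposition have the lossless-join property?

No

Common attributes: T1 ∩ T2 = {FG}.
Closure of {FG}: F → D applies, adding D; G → B applies, adding B. So (FG)⁺ = {BDFG}.
The closure contains neither all of T1 = {FGH} nor all of T2 = {ABCDEFG}, so the common attributes are not a superkey of either fragment. The join is lossy.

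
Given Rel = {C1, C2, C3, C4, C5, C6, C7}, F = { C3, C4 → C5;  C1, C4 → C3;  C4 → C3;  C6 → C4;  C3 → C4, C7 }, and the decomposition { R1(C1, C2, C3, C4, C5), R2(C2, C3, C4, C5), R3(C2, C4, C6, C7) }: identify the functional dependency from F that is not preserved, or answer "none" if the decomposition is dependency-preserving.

C3, C4 → C5 lies within R1.
C1, C4 → C3 lies within R1.
C4 → C3 lies within R1.
C6 → C4 lies within R3.
C3 → C4, C7: restricted closure across fragments reaches C4, C7.
Every dependency is enforceable on the fragments, so the decomposition is dependency-preserving.

none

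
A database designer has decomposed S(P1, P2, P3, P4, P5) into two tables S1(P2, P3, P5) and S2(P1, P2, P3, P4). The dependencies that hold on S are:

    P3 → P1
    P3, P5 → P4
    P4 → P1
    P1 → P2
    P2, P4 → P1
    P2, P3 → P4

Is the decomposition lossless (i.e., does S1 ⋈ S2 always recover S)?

Yes

Common attributes: S1 ∩ S2 = {P2, P3}.
Closure of {P2, P3}: P3 → P1 applies, adding P1; P2, P3 → P4 applies, adding P4. So (P2, P3)⁺ = {P1, P2, P3, P4}.
This closure contains every attribute of S2, so S1 ∩ S2 → S2. The join is lossless.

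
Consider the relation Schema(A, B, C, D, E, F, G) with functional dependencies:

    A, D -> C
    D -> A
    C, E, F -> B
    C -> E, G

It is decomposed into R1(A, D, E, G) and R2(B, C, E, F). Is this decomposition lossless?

No

Common attributes: R1 ∩ R2 = {E}.
No dependency enlarges {E}, so (E)⁺ = {E}.
The closure contains neither all of R1 = {A, D, E, G} nor all of R2 = {B, C, E, F}, so the common attributes are not a superkey of either fragment. The join is lossy.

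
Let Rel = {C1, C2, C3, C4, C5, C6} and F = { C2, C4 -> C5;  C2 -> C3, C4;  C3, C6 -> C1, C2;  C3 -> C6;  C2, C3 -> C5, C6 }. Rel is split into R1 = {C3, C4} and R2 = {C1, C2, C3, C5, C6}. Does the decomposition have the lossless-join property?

Yes

Common attributes: R1 ∩ R2 = {C3}.
Closure of {C3}: C3 → C6 applies, adding C6; C3, C6 → C1, C2 applies, adding C1, C2; C2, C3 → C5, C6 applies, adding C5; C2 → C3, C4 applies, adding C4. So (C3)⁺ = {C1, C2, C3, C4, C5, C6}.
This closure contains every attribute of R1, so R1 ∩ R2 → R1. The join is lossless.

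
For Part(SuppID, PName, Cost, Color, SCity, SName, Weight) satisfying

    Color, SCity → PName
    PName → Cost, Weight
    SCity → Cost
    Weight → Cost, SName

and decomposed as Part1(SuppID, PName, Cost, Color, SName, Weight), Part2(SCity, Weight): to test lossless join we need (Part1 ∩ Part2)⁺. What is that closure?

Part1 ∩ Part2 = {Weight}.
Weight → Cost, SName applies, adding Cost, SName
Closure: {Cost, SName, Weight}.

Cost, SName, Weight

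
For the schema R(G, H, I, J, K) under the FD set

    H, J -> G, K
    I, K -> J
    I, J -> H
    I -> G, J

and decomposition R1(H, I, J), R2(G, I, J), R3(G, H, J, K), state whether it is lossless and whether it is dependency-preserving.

Lossless test (chase): Rows 1 and 3 agree on H, J; apply H, J→G, K and equate their G, K entries. Rows 1 and 2 agree on I, J; apply I, J→H and equate their H entries. Rows 1 and 2 agree on H, J; apply H, J→G, K and equate their G, K entries. Row 1 is now all distinguished symbols — the join is lossless.
Dependency preservation: I, K → J is not contained in any single fragment, but the restricted closure of its left-hand side across the fragments still reaches the right-hand side; the remaining FDs each lie inside some fragment. All dependencies are preserved.

lossless and dependency-preserving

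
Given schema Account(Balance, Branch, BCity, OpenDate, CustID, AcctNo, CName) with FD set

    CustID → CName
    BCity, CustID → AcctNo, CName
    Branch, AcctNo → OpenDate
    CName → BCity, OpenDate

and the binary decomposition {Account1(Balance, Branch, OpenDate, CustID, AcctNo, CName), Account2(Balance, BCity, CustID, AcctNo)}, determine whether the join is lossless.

Common attributes: Account1 ∩ Account2 = {Balance, CustID, AcctNo}.
Closure of {Balance, CustID, AcctNo}: CustID → CName applies, adding CName; CName → BCity, OpenDate applies, adding BCity, OpenDate. So (Balance, CustID, AcctNo)⁺ = {Balance, BCity, OpenDate, CustID, AcctNo, CName}.
This closure contains every attribute of Account2, so Account1 ∩ Account2 → Account2. The join is lossless.

Yes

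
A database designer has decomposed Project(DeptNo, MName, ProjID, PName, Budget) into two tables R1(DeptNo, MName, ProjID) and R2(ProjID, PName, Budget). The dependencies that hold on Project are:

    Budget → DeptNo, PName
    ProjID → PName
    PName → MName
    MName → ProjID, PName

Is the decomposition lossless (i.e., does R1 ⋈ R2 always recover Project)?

Common attributes: R1 ∩ R2 = {ProjID}.
Closure of {ProjID}: ProjID → PName applies, adding PName; PName → MName applies, adding MName. So (ProjID)⁺ = {MName, ProjID, PName}.
The closure contains neither all of R1 = {DeptNo, MName, ProjID} nor all of R2 = {ProjID, PName, Budget}, so the common attributes are not a superkey of either fragment. The join is lossy.

No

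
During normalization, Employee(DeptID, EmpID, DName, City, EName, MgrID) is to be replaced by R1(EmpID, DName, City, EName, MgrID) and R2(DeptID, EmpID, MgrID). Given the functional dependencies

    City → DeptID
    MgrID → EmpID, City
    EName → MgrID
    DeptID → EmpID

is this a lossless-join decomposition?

Yes

Common attributes: R1 ∩ R2 = {EmpID, MgrID}.
Closure of {EmpID, MgrID}: MgrID → EmpID, City applies, adding City; City → DeptID applies, adding DeptID. So (EmpID, MgrID)⁺ = {DeptID, EmpID, City, MgrID}.
This closure contains every attribute of R2, so R1 ∩ R2 → R2. The join is lossless.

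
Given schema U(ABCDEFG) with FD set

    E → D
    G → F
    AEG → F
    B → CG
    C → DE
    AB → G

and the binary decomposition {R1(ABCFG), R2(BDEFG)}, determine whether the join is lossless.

Yes

Common attributes: R1 ∩ R2 = {BFG}.
Closure of {BFG}: B → CG applies, adding C; C → DE applies, adding DE. So (BFG)⁺ = {BCDEFG}.
This closure contains every attribute of R2, so R1 ∩ R2 → R2. The join is lossless.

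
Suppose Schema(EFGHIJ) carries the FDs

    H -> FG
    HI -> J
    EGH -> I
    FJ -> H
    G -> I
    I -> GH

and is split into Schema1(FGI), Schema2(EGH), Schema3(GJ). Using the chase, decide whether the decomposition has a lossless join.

Chase test. Columns are EFGHIJ; row i has aⱼ where attribute j ∈ Schemai, else bᵢⱼ.
Initial tableau (one row per fragment):
  row 1: b11 a2 a3 b14 a5 b16
  row 2: a1 b22 a3 a4 b25 b26
  row 3: b31 b32 a3 b34 b35 a6
Rows 1 and 2 agree on G; apply G→I and equate their I entries.
Rows 1 and 3 agree on G; apply G→I and equate their I entries.
Rows 1 and 2 agree on I; apply I→GH and equate their GH entries.
Rows 1 and 3 agree on I; apply I→GH and equate their GH entries.
Rows 1 and 2 agree on H; apply H→FG and equate their FG entries.
Rows 1 and 3 agree on H; apply H→FG and equate their FG entries.
Rows 1 and 2 agree on HI; apply HI→J and equate their J entries.
Rows 1 and 3 agree on HI; apply HI→J and equate their J entries.
Row 2 is now all distinguished symbols — the join is lossless.

Yes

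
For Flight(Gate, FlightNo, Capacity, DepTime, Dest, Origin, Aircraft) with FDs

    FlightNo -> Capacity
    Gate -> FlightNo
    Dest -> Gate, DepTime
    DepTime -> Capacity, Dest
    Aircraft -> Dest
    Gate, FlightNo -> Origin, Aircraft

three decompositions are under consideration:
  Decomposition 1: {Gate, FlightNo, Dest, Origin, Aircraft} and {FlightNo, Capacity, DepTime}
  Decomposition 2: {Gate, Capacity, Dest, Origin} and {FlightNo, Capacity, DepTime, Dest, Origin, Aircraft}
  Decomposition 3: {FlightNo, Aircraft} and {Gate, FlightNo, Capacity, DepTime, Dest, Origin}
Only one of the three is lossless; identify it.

Decomposition 1: common = {FlightNo}, closure = {FlightNo, Capacity} → lossy.
Decomposition 2: common = {Capacity, Dest, Origin}, closure = {Gate, FlightNo, Capacity, DepTime, Dest, Origin, Aircraft} → lossless.
Decomposition 3: common = {FlightNo}, closure = {FlightNo, Capacity} → lossy.

Decomposition 2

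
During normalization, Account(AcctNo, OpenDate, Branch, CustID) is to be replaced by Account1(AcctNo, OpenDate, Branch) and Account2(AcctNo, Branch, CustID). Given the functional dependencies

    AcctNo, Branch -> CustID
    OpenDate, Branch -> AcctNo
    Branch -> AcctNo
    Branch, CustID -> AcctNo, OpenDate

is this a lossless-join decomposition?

Yes

Common attributes: Account1 ∩ Account2 = {AcctNo, Branch}.
Closure of {AcctNo, Branch}: AcctNo, Branch → CustID applies, adding CustID; Branch, CustID → AcctNo, OpenDate applies, adding OpenDate. So (AcctNo, Branch)⁺ = {AcctNo, OpenDate, Branch, CustID}.
This closure contains every attribute of Account1, so Account1 ∩ Account2 → Account1. The join is lossless.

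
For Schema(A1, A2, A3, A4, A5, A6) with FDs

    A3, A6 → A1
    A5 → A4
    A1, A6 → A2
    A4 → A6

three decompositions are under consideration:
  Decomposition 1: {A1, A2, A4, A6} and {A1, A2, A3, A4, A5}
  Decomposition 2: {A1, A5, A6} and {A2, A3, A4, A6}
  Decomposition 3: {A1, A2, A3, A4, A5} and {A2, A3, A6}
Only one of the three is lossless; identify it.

Decomposition 1

Decomposition 1: common = {A1, A2, A4}, closure = {A1, A2, A4, A6} → lossless.
Decomposition 2: common = {A6}, closure = {A6} → lossy.
Decomposition 3: common = {A2, A3}, closure = {A2, A3} → lossy.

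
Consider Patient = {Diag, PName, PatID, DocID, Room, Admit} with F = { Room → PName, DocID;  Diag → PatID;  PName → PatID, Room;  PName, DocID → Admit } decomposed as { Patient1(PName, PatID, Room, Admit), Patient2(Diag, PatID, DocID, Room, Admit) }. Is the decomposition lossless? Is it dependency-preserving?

Lossless test: (PatID, Room, Admit)⁺ = {PName, PatID, DocID, Room, Admit}, which contains all of one fragment — lossless.
Dependency preservation: Room → PName, DocID; PName, DocID → Admit are not contained in any single fragment, but the restricted closure of each left-hand side across the fragments still reaches the right-hand side; the remaining FDs each lie inside some fragment. All dependencies are preserved.

lossless and dependency-preserving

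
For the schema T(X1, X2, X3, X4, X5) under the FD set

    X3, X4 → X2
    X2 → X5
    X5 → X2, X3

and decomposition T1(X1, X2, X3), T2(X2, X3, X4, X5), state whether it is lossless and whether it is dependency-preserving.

Lossless test: (X2, X3)⁺ = {X2, X3, X5}, which is a superkey of neither fragment — lossy.
Dependency preservation: every FD's attributes lie within a single fragment, so each can be enforced locally — preserved.

lossy but dependency-preserving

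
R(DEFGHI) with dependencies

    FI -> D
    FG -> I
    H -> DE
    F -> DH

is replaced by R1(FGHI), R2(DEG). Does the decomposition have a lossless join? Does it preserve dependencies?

Lossless test: (G)⁺ = {G}, which is a superkey of neither fragment — lossy.
Dependency preservation: the restricted closure of {FI} across the fragments never reaches {D}, so FI → D cannot be enforced without a join — not preserved.

lossy and not dependency-preserving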